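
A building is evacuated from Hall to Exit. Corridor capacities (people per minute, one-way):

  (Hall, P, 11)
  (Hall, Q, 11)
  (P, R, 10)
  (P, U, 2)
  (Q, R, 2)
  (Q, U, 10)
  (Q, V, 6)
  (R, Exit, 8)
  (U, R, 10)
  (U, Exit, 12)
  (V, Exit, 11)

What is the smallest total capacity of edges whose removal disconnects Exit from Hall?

21

Augment Hall→P→R→Exit: bottleneck 8, flow now 8.
Augment Hall→P→U→Exit: bottleneck 2, flow now 10.
Augment Hall→Q→U→Exit: bottleneck 10, flow now 20.
Augment Hall→Q→V→Exit: bottleneck 1, flow now 21.
No augmenting path remains; maximum flow = 21.
By max-flow min-cut, the minimum cut capacity equals the max flow.
In the residual graph, reachable from Hall: {Hall, P, R}.
Min-cut edges: Hall→Q (11), P→U (2), R→Exit (8); capacity 11 + 2 + 8 = 21.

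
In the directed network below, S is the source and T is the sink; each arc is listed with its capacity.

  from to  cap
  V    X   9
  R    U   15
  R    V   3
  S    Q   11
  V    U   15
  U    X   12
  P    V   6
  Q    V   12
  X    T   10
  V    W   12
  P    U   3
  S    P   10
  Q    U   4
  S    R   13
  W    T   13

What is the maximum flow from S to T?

Augment S→P→U→X→T: bottleneck 3, flow now 3.
Augment S→P→V→W→T: bottleneck 6, flow now 9.
Augment S→Q→U→X→T: bottleneck 4, flow now 13.
Augment S→Q→V→W→T: bottleneck 6, flow now 19.
Augment S→Q→V→X→T: bottleneck 1, flow now 20.
Augment S→R→U→X→T: bottleneck 2, flow now 22.
No augmenting path remains; maximum flow = 22.
In the residual graph, reachable from S: {S, P, Q, R, U, V, X}.
Min-cut edges: V→W (12), X→T (10); capacity 12 + 10 = 22.
This cut is saturated, so no flow can exceed 22.

22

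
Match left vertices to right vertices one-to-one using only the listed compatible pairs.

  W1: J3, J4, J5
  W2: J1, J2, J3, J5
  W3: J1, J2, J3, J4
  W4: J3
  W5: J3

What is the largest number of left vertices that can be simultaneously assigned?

Unit-capacity flow: source→left, listed edges, right→sink; max matching = max flow.
Augmenting path W1→J3 (+1); matched 1.
Augmenting path W2→J1 (+1); matched 2.
Augmenting path W3→J2 (+1); matched 3.
Augmenting path W4→J3→W1→J4 (+1); matched 4.
No augmenting path remains; maximum matching = 4.
König certificate: {W1, W2, W3, J3} is a vertex cover of size 4 (every listed pair touches it), so no matching can be larger.

4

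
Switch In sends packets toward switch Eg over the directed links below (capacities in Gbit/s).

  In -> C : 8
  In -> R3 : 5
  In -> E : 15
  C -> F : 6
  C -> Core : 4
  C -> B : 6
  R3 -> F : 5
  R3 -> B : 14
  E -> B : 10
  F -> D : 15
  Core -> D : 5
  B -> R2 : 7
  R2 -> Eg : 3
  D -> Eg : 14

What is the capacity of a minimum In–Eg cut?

16

Augment In→C→F→D→Eg: bottleneck 6, flow now 6.
Augment In→C→Core→D→Eg: bottleneck 2, flow now 8.
Augment In→R3→F→D→Eg: bottleneck 5, flow now 13.
Augment In→E→B→R2→Eg: bottleneck 3, flow now 16.
No augmenting path remains; maximum flow = 16.
By max-flow min-cut, the minimum cut capacity equals the max flow.
In the residual graph, reachable from In: {In, E, B, R2}.
Min-cut edges: In→C (8), In→R3 (5), R2→Eg (3); capacity 8 + 5 + 3 = 16.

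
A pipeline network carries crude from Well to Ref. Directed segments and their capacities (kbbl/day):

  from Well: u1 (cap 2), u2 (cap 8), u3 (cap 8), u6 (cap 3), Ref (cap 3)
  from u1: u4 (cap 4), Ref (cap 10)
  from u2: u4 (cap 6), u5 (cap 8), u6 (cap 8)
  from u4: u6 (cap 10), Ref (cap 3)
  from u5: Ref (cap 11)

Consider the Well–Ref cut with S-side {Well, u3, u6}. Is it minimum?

Yes — it is a minimum cut (capacity 13).

Given cut capacity: 2 + 8 + 3 = 13.
Augment Well→Ref: bottleneck 3, flow now 3.
Augment Well→u1→Ref: bottleneck 2, flow now 5.
Augment Well→u2→u4→Ref: bottleneck 3, flow now 8.
Augment Well→u2→u5→Ref: bottleneck 5, flow now 13.
No augmenting path remains; maximum flow = 13.
Cut capacity 13 equals the max flow, so it is a minimum cut.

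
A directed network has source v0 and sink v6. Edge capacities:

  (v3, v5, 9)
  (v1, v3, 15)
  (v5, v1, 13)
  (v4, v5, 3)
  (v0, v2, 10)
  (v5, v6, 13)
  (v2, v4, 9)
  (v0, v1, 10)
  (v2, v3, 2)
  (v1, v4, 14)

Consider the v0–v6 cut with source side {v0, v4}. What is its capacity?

23

Edges leaving {v0, v4}: v0→v1 (10), v0→v2 (10), v4→v5 (3).
Cut capacity = 10 + 10 + 3 = 23.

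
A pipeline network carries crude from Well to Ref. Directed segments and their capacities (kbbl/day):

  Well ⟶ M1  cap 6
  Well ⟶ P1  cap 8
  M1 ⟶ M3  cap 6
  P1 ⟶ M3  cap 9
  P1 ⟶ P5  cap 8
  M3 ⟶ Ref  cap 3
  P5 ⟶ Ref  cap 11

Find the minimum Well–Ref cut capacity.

11

Augment Well→M1→M3→Ref: bottleneck 3, flow now 3.
Augment Well→P1→P5→Ref: bottleneck 8, flow now 11.
No augmenting path remains; maximum flow = 11.
By max-flow min-cut, the minimum cut capacity equals the max flow.
In the residual graph, reachable from Well: {Well, M1, M3}.
Min-cut edges: Well→P1 (8), M3→Ref (3); capacity 8 + 3 = 11.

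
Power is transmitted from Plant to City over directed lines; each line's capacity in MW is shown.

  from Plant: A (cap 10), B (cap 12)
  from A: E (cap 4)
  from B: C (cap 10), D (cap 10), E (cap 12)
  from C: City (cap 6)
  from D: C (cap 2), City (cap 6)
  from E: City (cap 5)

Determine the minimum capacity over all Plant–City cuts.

16

Augment Plant→A→E→City: bottleneck 4, flow now 4.
Augment Plant→B→C→City: bottleneck 6, flow now 10.
Augment Plant→B→D→City: bottleneck 6, flow now 16.
No augmenting path remains; maximum flow = 16.
By max-flow min-cut, the minimum cut capacity equals the max flow.
In the residual graph, reachable from Plant: {Plant, A}.
Min-cut edges: Plant→B (12), A→E (4); capacity 12 + 4 = 16.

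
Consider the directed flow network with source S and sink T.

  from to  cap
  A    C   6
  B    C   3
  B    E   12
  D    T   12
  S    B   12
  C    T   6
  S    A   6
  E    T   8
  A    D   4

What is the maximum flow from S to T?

17

Augment S→A→C→T: bottleneck 6, flow now 6.
Augment S→B→E→T: bottleneck 8, flow now 14.
Augment S→B→C→A→D→T: bottleneck 3, flow now 17. (uses reverse residual edge)
No augmenting path remains; maximum flow = 17.
In the residual graph, reachable from S: {S, B, E}.
Min-cut edges: S→A (6), B→C (3), E→T (8); capacity 6 + 3 + 8 = 17.
This cut is saturated, so no flow can exceed 17.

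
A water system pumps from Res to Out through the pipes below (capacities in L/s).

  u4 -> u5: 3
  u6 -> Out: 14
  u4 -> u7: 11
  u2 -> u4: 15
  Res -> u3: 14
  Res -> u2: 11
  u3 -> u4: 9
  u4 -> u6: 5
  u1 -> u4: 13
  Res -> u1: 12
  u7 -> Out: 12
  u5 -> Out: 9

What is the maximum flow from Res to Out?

Augment Res→u1→u4→u5→Out: bottleneck 3, flow now 3.
Augment Res→u1→u4→u6→Out: bottleneck 5, flow now 8.
Augment Res→u1→u4→u7→Out: bottleneck 4, flow now 12.
Augment Res→u2→u4→u7→Out: bottleneck 7, flow now 19.
No augmenting path remains; maximum flow = 19.
In the residual graph, reachable from Res: {Res, u1, u2, u3, u4}.
Min-cut edges: u4→u5 (3), u4→u6 (5), u4→u7 (11); capacity 3 + 5 + 11 = 19.
This cut is saturated, so no flow can exceed 19.

19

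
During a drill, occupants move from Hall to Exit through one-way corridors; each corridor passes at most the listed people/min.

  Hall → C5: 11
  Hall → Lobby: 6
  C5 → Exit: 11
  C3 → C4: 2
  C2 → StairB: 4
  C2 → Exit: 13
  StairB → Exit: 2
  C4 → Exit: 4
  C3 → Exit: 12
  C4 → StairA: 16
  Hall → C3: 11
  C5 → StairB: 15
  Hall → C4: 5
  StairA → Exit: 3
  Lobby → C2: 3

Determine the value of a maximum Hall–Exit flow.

30

Augment Hall→C4→Exit: bottleneck 4, flow now 4.
Augment Hall→C3→Exit: bottleneck 11, flow now 15.
Augment Hall→C5→Exit: bottleneck 11, flow now 26.
Augment Hall→C4→StairA→Exit: bottleneck 1, flow now 27.
Augment Hall→Lobby→C2→Exit: bottleneck 3, flow now 30.
No augmenting path remains; maximum flow = 30.
In the residual graph, reachable from Hall: {Hall, Lobby}.
Min-cut edges: Hall→C4 (5), Hall→C3 (11), Hall→C5 (11), Lobby→C2 (3); capacity 5 + 11 + 11 + 3 = 30.
This cut is saturated, so no flow can exceed 30.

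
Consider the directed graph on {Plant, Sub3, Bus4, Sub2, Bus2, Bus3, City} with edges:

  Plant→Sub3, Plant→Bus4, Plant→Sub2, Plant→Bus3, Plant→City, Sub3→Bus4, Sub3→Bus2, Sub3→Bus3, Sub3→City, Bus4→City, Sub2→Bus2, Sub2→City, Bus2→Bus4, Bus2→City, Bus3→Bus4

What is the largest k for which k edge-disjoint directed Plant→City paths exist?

Assign every edge capacity 1; by Menger, the answer equals the max flow.
Path Plant→City (+1); total 1.
Path Plant→Sub3→City (+1); total 2.
Path Plant→Bus4→City (+1); total 3.
Path Plant→Sub2→City (+1); total 4.
No residual Plant→City path; max flow = 4.
Certifying cut of size 4: {Bus4→City, Plant→City, Plant→Sub2, Plant→Sub3}.

4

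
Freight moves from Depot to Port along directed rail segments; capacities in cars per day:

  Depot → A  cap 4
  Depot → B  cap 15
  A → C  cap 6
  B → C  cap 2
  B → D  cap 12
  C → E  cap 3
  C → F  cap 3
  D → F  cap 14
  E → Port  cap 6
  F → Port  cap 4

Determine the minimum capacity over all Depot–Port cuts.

7

Augment Depot→A→C→E→Port: bottleneck 3, flow now 3.
Augment Depot→A→C→F→Port: bottleneck 1, flow now 4.
Augment Depot→B→C→F→Port: bottleneck 2, flow now 6.
Augment Depot→B→D→F→Port: bottleneck 1, flow now 7.
No augmenting path remains; maximum flow = 7.
By max-flow min-cut, the minimum cut capacity equals the max flow.
In the residual graph, reachable from Depot: {Depot, A, B, C, D, F}.
Min-cut edges: C→E (3), F→Port (4); capacity 3 + 4 = 7.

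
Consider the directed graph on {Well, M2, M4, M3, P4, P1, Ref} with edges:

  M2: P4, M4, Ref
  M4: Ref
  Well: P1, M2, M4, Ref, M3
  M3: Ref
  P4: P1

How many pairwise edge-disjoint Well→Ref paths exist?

Assign every edge capacity 1; by Menger, the answer equals the max flow.
Path Well→Ref (+1); total 1.
Path Well→M2→Ref (+1); total 2.
Path Well→M4→Ref (+1); total 3.
Path Well→M3→Ref (+1); total 4.
No residual Well→Ref path; max flow = 4.
Certifying cut of size 4: {Well→M2, Well→M3, Well→M4, Well→Ref}.

4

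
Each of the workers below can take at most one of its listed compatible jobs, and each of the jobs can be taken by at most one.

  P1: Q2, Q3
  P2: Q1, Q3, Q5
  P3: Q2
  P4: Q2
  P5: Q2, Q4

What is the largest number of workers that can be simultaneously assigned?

Unit-capacity flow: source→left, listed edges, right→sink; max matching = max flow.
Augmenting path P1→Q2 (+1); matched 1.
Augmenting path P2→Q1 (+1); matched 2.
Augmenting path P5→Q4 (+1); matched 3.
Augmenting path P3→Q2→P1→Q3 (+1); matched 4.
No augmenting path remains; maximum matching = 4.
König certificate: {P1, P2, P5, Q2} is a vertex cover of size 4 (every listed pair touches it), so no matching can be larger.

4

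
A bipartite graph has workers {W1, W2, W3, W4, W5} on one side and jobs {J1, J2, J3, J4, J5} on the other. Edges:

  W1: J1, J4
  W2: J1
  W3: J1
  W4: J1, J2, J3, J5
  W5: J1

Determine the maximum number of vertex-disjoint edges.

3

Unit-capacity flow: source→left, listed edges, right→sink; max matching = max flow.
Augmenting path W1→J1 (+1); matched 1.
Augmenting path W4→J2 (+1); matched 2.
Augmenting path W2→J1→W1→J4 (+1); matched 3.
No augmenting path remains; maximum matching = 3.
König certificate: {W1, W4, J1} is a vertex cover of size 3 (every listed pair touches it), so no matching can be larger.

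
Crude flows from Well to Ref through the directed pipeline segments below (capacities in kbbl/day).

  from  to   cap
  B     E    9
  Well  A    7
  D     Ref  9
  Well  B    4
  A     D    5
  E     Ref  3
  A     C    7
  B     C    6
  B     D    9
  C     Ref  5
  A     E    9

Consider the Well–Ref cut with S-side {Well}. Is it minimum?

Yes — it is a minimum cut (capacity 11).

Given cut capacity: 7 + 4 = 11.
Augment Well→A→C→Ref: bottleneck 5, flow now 5.
Augment Well→A→D→Ref: bottleneck 2, flow now 7.
Augment Well→B→D→Ref: bottleneck 4, flow now 11.
No augmenting path remains; maximum flow = 11.
Cut capacity 11 equals the max flow, so it is a minimum cut.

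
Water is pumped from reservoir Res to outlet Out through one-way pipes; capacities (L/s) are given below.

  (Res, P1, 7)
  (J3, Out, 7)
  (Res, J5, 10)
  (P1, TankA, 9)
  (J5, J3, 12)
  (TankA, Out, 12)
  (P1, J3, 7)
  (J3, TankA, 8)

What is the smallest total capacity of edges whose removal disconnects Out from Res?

17

Augment Res→J5→J3→Out: bottleneck 7, flow now 7.
Augment Res→P1→TankA→Out: bottleneck 7, flow now 14.
Augment Res→J5→J3→TankA→Out: bottleneck 3, flow now 17.
No augmenting path remains; maximum flow = 17.
By max-flow min-cut, the minimum cut capacity equals the max flow.
In the residual graph, reachable from Res: {Res}.
Min-cut edges: Res→J5 (10), Res→P1 (7); capacity 10 + 7 = 17.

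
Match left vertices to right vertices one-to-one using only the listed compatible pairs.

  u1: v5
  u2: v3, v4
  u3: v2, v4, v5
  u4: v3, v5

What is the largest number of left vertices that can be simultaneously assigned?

Unit-capacity flow: source→left, listed edges, right→sink; max matching = max flow.
Augmenting path u1→v5 (+1); matched 1.
Augmenting path u2→v3 (+1); matched 2.
Augmenting path u3→v2 (+1); matched 3.
Augmenting path u4→v3→u2→v4 (+1); matched 4.
No augmenting path remains; maximum matching = 4.
König certificate: {u1, u2, u3, u4} is a vertex cover of size 4 (every listed pair touches it), so no matching can be larger.

4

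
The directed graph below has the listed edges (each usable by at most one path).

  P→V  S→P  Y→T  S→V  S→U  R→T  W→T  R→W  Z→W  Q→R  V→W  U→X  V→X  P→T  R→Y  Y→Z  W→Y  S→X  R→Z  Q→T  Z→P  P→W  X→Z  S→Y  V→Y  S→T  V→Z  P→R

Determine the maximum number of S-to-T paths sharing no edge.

5

Assign every edge capacity 1; by Menger, the answer equals the max flow.
Path S→T (+1); total 1.
Path S→P→T (+1); total 2.
Path S→Y→T (+1); total 3.
Path S→V→W→T (+1); total 4.
Path S→X→Z→P→R→T (+1); total 5.
No residual S→T path; max flow = 5.
Certifying cut of size 5: {S→P, S→T, S→V, S→Y, X→Z}.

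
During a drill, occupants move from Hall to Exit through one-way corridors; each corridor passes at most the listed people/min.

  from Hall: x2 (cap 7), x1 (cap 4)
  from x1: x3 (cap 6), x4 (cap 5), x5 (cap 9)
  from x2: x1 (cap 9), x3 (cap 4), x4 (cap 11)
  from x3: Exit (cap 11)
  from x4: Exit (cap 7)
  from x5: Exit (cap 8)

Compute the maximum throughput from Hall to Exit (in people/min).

Augment Hall→x1→x3→Exit: bottleneck 4, flow now 4.
Augment Hall→x2→x3→Exit: bottleneck 4, flow now 8.
Augment Hall→x2→x4→Exit: bottleneck 3, flow now 11.
No augmenting path remains; maximum flow = 11.
In the residual graph, reachable from Hall: {Hall}.
Min-cut edges: Hall→x1 (4), Hall→x2 (7); capacity 4 + 7 = 11.
This cut is saturated, so no flow can exceed 11.

11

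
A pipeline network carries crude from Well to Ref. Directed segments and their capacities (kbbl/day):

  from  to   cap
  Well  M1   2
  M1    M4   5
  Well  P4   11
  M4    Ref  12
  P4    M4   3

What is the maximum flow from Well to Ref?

5

Augment Well→P4→M4→Ref: bottleneck 3, flow now 3.
Augment Well→M1→M4→Ref: bottleneck 2, flow now 5.
No augmenting path remains; maximum flow = 5.
In the residual graph, reachable from Well: {Well, P4}.
Min-cut edges: Well→M1 (2), P4→M4 (3); capacity 2 + 3 = 5.
This cut is saturated, so no flow can exceed 5.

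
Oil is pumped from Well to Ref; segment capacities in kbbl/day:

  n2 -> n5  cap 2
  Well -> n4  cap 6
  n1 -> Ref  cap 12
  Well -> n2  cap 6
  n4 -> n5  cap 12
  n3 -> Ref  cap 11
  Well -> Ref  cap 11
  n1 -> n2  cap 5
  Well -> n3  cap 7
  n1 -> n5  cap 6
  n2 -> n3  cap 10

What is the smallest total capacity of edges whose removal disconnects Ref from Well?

Augment Well→Ref: bottleneck 11, flow now 11.
Augment Well→n3→Ref: bottleneck 7, flow now 18.
Augment Well→n2→n3→Ref: bottleneck 4, flow now 22.
No augmenting path remains; maximum flow = 22.
By max-flow min-cut, the minimum cut capacity equals the max flow.
In the residual graph, reachable from Well: {Well, n2, n3, n4, n5}.
Min-cut edges: Well→Ref (11), n3→Ref (11); capacity 11 + 11 = 22.

22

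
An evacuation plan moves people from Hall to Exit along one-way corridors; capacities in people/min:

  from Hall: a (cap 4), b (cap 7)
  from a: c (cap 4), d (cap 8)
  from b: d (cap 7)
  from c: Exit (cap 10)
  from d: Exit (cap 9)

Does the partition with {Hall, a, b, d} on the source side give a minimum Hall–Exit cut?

No — its capacity is 13, but the minimum cut has capacity 11.

Given cut capacity: 4 + 9 = 13.
Augment Hall→a→c→Exit: bottleneck 4, flow now 4.
Augment Hall→b→d→Exit: bottleneck 7, flow now 11.
No augmenting path remains; maximum flow = 11.
In the residual graph, reachable from Hall: {Hall}.
Min-cut edges: Hall→a (4), Hall→b (7); capacity 4 + 7 = 11.
Cut capacity 13 exceeds the max flow 11, so it is not minimum.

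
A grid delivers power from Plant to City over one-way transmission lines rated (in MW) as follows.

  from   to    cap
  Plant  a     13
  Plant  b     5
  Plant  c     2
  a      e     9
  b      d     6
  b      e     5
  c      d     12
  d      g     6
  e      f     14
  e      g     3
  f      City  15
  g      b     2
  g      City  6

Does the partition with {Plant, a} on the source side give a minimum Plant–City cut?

Given cut capacity: 5 + 2 + 9 = 16.
Augment Plant→a→e→f→City: bottleneck 9, flow now 9.
Augment Plant→b→d→g→City: bottleneck 5, flow now 14.
Augment Plant→c→d→g→City: bottleneck 1, flow now 15.
Augment Plant→c→d→b→e→f→City: bottleneck 1, flow now 16. (uses reverse residual edge)
No augmenting path remains; maximum flow = 16.
Cut capacity 16 equals the max flow, so it is a minimum cut.

Yes — it is a minimum cut (capacity 16).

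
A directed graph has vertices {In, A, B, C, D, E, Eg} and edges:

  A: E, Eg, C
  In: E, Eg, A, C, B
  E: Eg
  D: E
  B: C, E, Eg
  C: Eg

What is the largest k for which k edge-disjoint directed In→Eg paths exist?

5

Assign every edge capacity 1; by Menger, the answer equals the max flow.
Path In→Eg (+1); total 1.
Path In→A→Eg (+1); total 2.
Path In→B→Eg (+1); total 3.
Path In→C→Eg (+1); total 4.
Path In→E→Eg (+1); total 5.
No residual In→Eg path; max flow = 5.
Certifying cut of size 5: {In→A, In→B, In→C, In→E, In→Eg}.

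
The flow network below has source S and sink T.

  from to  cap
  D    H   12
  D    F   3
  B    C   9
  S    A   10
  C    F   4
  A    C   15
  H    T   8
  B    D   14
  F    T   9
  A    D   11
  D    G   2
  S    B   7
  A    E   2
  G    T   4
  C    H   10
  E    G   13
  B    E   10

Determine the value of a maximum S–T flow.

Augment S→A→C→F→T: bottleneck 4, flow now 4.
Augment S→A→C→H→T: bottleneck 6, flow now 10.
Augment S→B→C→H→T: bottleneck 2, flow now 12.
Augment S→B→D→F→T: bottleneck 3, flow now 15.
Augment S→B→D→G→T: bottleneck 2, flow now 17.
No augmenting path remains; maximum flow = 17.
In the residual graph, reachable from S: {S}.
Min-cut edges: S→A (10), S→B (7); capacity 10 + 7 = 17.
This cut is saturated, so no flow can exceed 17.

17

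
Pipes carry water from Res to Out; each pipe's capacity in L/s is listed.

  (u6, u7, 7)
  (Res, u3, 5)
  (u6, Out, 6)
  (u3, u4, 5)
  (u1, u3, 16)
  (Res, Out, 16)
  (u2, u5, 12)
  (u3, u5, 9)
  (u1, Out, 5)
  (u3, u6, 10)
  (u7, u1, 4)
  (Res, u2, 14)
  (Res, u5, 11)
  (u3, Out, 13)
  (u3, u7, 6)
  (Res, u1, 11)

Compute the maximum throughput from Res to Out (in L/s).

32

Augment Res→Out: bottleneck 16, flow now 16.
Augment Res→u1→Out: bottleneck 5, flow now 21.
Augment Res→u3→Out: bottleneck 5, flow now 26.
Augment Res→u1→u3→Out: bottleneck 6, flow now 32.
No augmenting path remains; maximum flow = 32.
In the residual graph, reachable from Res: {Res, u2, u5}.
Min-cut edges: Res→u1 (11), Res→u3 (5), Res→Out (16); capacity 11 + 5 + 16 = 32.
This cut is saturated, so no flow can exceed 32.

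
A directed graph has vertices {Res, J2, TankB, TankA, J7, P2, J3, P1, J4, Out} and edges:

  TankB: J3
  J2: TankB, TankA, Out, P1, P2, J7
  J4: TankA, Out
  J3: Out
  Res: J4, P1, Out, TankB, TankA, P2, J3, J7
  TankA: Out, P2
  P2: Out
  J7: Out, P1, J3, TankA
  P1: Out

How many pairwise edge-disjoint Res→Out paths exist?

7

Assign every edge capacity 1; by Menger, the answer equals the max flow.
Path Res→Out (+1); total 1.
Path Res→TankA→Out (+1); total 2.
Path Res→J7→Out (+1); total 3.
Path Res→P2→Out (+1); total 4.
Path Res→J3→Out (+1); total 5.
Path Res→P1→Out (+1); total 6.
Path Res→J4→Out (+1); total 7.
No residual Res→Out path; max flow = 7.
Certifying cut of size 7: {J3→Out, Res→J4, Res→J7, Res→Out, Res→P1, Res→P2, Res→TankA}.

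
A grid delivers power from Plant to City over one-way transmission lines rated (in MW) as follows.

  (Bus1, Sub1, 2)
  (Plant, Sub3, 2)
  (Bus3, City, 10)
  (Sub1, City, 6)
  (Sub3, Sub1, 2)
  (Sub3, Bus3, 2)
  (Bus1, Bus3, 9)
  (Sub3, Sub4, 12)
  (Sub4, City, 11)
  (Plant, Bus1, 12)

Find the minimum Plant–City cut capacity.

Augment Plant→Sub3→Sub1→City: bottleneck 2, flow now 2.
Augment Plant→Bus1→Sub1→City: bottleneck 2, flow now 4.
Augment Plant→Bus1→Bus3→City: bottleneck 9, flow now 13.
No augmenting path remains; maximum flow = 13.
By max-flow min-cut, the minimum cut capacity equals the max flow.
In the residual graph, reachable from Plant: {Plant, Bus1}.
Min-cut edges: Plant→Sub3 (2), Bus1→Sub1 (2), Bus1→Bus3 (9); capacity 2 + 2 + 9 = 13.

13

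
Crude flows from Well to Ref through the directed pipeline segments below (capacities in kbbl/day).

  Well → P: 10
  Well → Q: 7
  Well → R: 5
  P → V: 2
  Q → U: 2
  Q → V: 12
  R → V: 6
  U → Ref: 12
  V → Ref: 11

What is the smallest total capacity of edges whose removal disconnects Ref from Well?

13

Augment Well→P→V→Ref: bottleneck 2, flow now 2.
Augment Well→Q→U→Ref: bottleneck 2, flow now 4.
Augment Well→Q→V→Ref: bottleneck 5, flow now 9.
Augment Well→R→V→Ref: bottleneck 4, flow now 13.
No augmenting path remains; maximum flow = 13.
By max-flow min-cut, the minimum cut capacity equals the max flow.
In the residual graph, reachable from Well: {Well, P, Q, R, V}.
Min-cut edges: Q→U (2), V→Ref (11); capacity 2 + 11 = 13.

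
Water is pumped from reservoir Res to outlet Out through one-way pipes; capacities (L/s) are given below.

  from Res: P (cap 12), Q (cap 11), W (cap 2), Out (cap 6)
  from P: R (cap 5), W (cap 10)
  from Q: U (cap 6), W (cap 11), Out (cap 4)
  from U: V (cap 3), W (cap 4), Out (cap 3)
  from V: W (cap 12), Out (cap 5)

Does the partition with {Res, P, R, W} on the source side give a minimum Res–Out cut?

No — its capacity is 17, but the minimum cut has capacity 16.

Given cut capacity: 11 + 6 = 17.
Augment Res→Out: bottleneck 6, flow now 6.
Augment Res→Q→Out: bottleneck 4, flow now 10.
Augment Res→Q→U→Out: bottleneck 3, flow now 13.
Augment Res→Q→U→V→Out: bottleneck 3, flow now 16.
No augmenting path remains; maximum flow = 16.
In the residual graph, reachable from Res: {Res, P, Q, R, W}.
Min-cut edges: Res→Out (6), Q→U (6), Q→Out (4); capacity 6 + 6 + 4 = 16.
Cut capacity 17 exceeds the max flow 16, so it is not minimum.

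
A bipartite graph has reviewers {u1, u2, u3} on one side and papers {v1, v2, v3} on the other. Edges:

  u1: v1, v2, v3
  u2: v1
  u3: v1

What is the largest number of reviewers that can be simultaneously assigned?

2

Unit-capacity flow: source→left, listed edges, right→sink; max matching = max flow.
Augmenting path u1→v1 (+1); matched 1.
Augmenting path u2→v1→u1→v2 (+1); matched 2.
No augmenting path remains; maximum matching = 2.
König certificate: {u1, v1} is a vertex cover of size 2 (every listed pair touches it), so no matching can be larger.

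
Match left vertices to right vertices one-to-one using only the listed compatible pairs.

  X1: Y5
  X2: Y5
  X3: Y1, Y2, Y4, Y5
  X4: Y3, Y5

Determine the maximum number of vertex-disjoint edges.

3

Unit-capacity flow: source→left, listed edges, right→sink; max matching = max flow.
Augmenting path X1→Y5 (+1); matched 1.
Augmenting path X3→Y1 (+1); matched 2.
Augmenting path X4→Y3 (+1); matched 3.
No augmenting path remains; maximum matching = 3.
König certificate: {X3, X4, Y5} is a vertex cover of size 3 (every listed pair touches it), so no matching can be larger.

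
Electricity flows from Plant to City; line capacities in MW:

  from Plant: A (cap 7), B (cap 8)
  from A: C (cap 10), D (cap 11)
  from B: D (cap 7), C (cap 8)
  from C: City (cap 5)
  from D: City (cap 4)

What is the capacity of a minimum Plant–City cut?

Augment Plant→A→C→City: bottleneck 5, flow now 5.
Augment Plant→A→D→City: bottleneck 2, flow now 7.
Augment Plant→B→D→City: bottleneck 2, flow now 9.
No augmenting path remains; maximum flow = 9.
By max-flow min-cut, the minimum cut capacity equals the max flow.
In the residual graph, reachable from Plant: {Plant, A, B, C, D}.
Min-cut edges: C→City (5), D→City (4); capacity 5 + 4 = 9.

9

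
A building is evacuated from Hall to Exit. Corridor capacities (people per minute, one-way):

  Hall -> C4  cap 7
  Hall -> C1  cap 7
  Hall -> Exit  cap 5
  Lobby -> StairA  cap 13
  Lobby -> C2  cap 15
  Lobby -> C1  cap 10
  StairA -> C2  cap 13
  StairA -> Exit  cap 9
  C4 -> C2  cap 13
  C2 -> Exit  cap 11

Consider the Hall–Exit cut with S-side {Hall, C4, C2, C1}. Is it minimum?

No — its capacity is 16, but the minimum cut has capacity 12.

Given cut capacity: 5 + 11 = 16.
Augment Hall→Exit: bottleneck 5, flow now 5.
Augment Hall→C4→C2→Exit: bottleneck 7, flow now 12.
No augmenting path remains; maximum flow = 12.
In the residual graph, reachable from Hall: {Hall, C1}.
Min-cut edges: Hall→C4 (7), Hall→Exit (5); capacity 7 + 5 = 12.
Cut capacity 16 exceeds the max flow 12, so it is not minimum.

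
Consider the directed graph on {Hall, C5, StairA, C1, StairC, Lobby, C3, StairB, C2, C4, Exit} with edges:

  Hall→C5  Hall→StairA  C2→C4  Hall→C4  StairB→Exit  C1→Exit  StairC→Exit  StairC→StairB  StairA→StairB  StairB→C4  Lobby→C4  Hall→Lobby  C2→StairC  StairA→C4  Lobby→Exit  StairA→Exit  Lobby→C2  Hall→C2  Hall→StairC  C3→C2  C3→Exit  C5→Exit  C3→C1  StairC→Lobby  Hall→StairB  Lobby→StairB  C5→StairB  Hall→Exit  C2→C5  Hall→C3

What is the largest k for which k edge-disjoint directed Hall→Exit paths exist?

7

Assign every edge capacity 1; by Menger, the answer equals the max flow.
Path Hall→Exit (+1); total 1.
Path Hall→C5→Exit (+1); total 2.
Path Hall→StairA→Exit (+1); total 3.
Path Hall→StairC→Exit (+1); total 4.
Path Hall→Lobby→Exit (+1); total 5.
Path Hall→C3→Exit (+1); total 6.
Path Hall→StairB→Exit (+1); total 7.
No residual Hall→Exit path; max flow = 7.
Certifying cut of size 7: {C5→Exit, Hall→C3, Hall→Exit, Hall→StairA, Lobby→Exit, StairB→Exit, StairC→Exit}.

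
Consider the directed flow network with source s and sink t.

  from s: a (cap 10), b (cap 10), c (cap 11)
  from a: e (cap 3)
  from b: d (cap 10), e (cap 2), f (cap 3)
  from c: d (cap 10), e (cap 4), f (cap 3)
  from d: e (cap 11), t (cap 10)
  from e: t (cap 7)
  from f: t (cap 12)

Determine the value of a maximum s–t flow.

23

Augment s→a→e→t: bottleneck 3, flow now 3.
Augment s→b→d→t: bottleneck 10, flow now 13.
Augment s→c→e→t: bottleneck 4, flow now 17.
Augment s→c→f→t: bottleneck 3, flow now 20.
Augment s→c→d→b→f→t: bottleneck 3, flow now 23. (uses reverse residual edge)
No augmenting path remains; maximum flow = 23.
In the residual graph, reachable from s: {s, a, b, c, d, e}.
Min-cut edges: b→f (3), c→f (3), d→t (10), e→t (7); capacity 3 + 3 + 10 + 7 = 23.
This cut is saturated, so no flow can exceed 23.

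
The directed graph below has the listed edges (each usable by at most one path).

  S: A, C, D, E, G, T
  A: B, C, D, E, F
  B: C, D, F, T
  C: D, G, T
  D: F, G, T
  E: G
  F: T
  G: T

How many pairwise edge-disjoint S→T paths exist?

Assign every edge capacity 1; by Menger, the answer equals the max flow.
Path S→T (+1); total 1.
Path S→C→T (+1); total 2.
Path S→D→T (+1); total 3.
Path S→G→T (+1); total 4.
Path S→A→B→T (+1); total 5.
No residual S→T path; max flow = 5.
Certifying cut of size 5: {G→T, S→A, S→C, S→D, S→T}.

5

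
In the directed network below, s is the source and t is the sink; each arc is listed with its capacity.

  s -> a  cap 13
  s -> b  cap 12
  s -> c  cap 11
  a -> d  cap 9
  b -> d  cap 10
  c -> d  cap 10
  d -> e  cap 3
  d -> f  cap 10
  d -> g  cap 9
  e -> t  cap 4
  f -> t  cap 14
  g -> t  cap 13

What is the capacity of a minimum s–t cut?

Augment s→a→d→e→t: bottleneck 3, flow now 3.
Augment s→a→d→f→t: bottleneck 6, flow now 9.
Augment s→b→d→f→t: bottleneck 4, flow now 13.
Augment s→b→d→g→t: bottleneck 6, flow now 19.
Augment s→c→d→g→t: bottleneck 3, flow now 22.
No augmenting path remains; maximum flow = 22.
By max-flow min-cut, the minimum cut capacity equals the max flow.
In the residual graph, reachable from s: {s, a, b, c, d}.
Min-cut edges: d→e (3), d→f (10), d→g (9); capacity 3 + 10 + 9 = 22.

22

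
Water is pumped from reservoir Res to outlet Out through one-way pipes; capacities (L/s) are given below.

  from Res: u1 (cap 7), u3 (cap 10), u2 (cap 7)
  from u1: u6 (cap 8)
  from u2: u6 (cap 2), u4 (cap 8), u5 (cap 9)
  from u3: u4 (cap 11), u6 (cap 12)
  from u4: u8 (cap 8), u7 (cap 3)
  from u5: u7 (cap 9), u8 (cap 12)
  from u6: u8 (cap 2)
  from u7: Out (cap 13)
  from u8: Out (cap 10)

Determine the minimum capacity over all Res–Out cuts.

19

Augment Res→u1→u6→u8→Out: bottleneck 2, flow now 2.
Augment Res→u2→u4→u7→Out: bottleneck 3, flow now 5.
Augment Res→u2→u4→u8→Out: bottleneck 4, flow now 9.
Augment Res→u3→u4→u8→Out: bottleneck 4, flow now 13.
Augment Res→u3→u4→u2→u5→u7→Out: bottleneck 6, flow now 19. (uses reverse residual edge)
No augmenting path remains; maximum flow = 19.
By max-flow min-cut, the minimum cut capacity equals the max flow.
In the residual graph, reachable from Res: {Res, u1, u6}.
Min-cut edges: Res→u2 (7), Res→u3 (10), u6→u8 (2); capacity 7 + 10 + 2 = 19.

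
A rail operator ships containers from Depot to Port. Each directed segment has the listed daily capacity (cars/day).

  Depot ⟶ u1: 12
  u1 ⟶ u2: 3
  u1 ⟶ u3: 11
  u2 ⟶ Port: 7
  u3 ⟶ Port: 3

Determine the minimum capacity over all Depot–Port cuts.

6

Augment Depot→u1→u2→Port: bottleneck 3, flow now 3.
Augment Depot→u1→u3→Port: bottleneck 3, flow now 6.
No augmenting path remains; maximum flow = 6.
By max-flow min-cut, the minimum cut capacity equals the max flow.
In the residual graph, reachable from Depot: {Depot, u1, u3}.
Min-cut edges: u1→u2 (3), u3→Port (3); capacity 3 + 3 = 6.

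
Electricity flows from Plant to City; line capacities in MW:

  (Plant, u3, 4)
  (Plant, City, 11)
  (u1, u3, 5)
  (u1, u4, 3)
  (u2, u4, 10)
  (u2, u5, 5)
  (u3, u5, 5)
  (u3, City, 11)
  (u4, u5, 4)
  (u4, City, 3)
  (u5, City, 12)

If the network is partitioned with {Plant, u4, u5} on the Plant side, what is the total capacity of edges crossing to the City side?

Edges leaving {Plant, u4, u5}: Plant→u3 (4), Plant→City (11), u4→City (3), u5→City (12).
Cut capacity = 4 + 11 + 3 + 12 = 30.

30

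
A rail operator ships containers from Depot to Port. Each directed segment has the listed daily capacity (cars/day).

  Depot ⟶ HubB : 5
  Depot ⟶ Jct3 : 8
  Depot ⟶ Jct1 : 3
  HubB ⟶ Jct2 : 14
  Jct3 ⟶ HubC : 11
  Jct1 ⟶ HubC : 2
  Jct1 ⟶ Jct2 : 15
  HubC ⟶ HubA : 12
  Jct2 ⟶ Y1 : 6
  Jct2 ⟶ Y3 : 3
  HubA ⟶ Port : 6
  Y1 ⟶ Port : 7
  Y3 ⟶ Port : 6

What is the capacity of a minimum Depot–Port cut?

Augment Depot→HubB→Jct2→Y1→Port: bottleneck 5, flow now 5.
Augment Depot→Jct3→HubC→HubA→Port: bottleneck 6, flow now 11.
Augment Depot→Jct1→Jct2→Y1→Port: bottleneck 1, flow now 12.
Augment Depot→Jct1→Jct2→Y3→Port: bottleneck 2, flow now 14.
No augmenting path remains; maximum flow = 14.
By max-flow min-cut, the minimum cut capacity equals the max flow.
In the residual graph, reachable from Depot: {Depot, Jct3, HubC, HubA}.
Min-cut edges: Depot→HubB (5), Depot→Jct1 (3), HubA→Port (6); capacity 5 + 3 + 6 = 14.

14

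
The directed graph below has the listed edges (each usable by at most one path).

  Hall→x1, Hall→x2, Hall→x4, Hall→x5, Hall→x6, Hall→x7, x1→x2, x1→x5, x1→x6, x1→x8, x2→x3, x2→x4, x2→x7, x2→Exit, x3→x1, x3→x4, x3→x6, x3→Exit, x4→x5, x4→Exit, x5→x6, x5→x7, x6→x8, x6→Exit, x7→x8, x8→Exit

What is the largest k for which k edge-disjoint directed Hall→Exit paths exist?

5

Assign every edge capacity 1; by Menger, the answer equals the max flow.
Augment Hall→x2→Exit (+1); total 1.
Augment Hall→x4→Exit (+1); total 2.
Augment Hall→x6→Exit (+1); total 3.
Augment Hall→x1→x8→Exit (+1); total 4.
Augment Hall→x7→x8→x1→x2→x3→Exit (+1); total 5. (traverses x1→x8 backwards in the residual graph, cancelling flow on it)
After the cancellation the 5 edge-disjoint paths are: Hall→x1→x2→x3→Exit; Hall→x2→Exit; Hall→x4→Exit; Hall→x6→Exit; Hall→x7→x8→Exit.
No residual Hall→Exit path; max flow = 5.
Certifying cut of size 5: {Hall→x1, Hall→x2, Hall→x4, x6→Exit, x8→Exit}.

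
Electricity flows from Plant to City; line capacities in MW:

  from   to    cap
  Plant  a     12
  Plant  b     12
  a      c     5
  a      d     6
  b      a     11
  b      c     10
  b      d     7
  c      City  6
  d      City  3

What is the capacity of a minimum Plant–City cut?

9

Augment Plant→a→c→City: bottleneck 5, flow now 5.
Augment Plant→a→d→City: bottleneck 3, flow now 8.
Augment Plant→b→c→City: bottleneck 1, flow now 9.
No augmenting path remains; maximum flow = 9.
By max-flow min-cut, the minimum cut capacity equals the max flow.
In the residual graph, reachable from Plant: {Plant, a, b, c, d}.
Min-cut edges: c→City (6), d→City (3); capacity 6 + 3 = 9.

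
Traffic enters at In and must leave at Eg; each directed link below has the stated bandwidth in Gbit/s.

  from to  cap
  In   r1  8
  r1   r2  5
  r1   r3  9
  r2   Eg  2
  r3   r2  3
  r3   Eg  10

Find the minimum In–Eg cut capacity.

8

Augment In→r1→r2→Eg: bottleneck 2, flow now 2.
Augment In→r1→r3→Eg: bottleneck 6, flow now 8.
No augmenting path remains; maximum flow = 8.
By max-flow min-cut, the minimum cut capacity equals the max flow.
In the residual graph, reachable from In: {In}.
Min-cut edges: In→r1 (8); capacity 8 = 8.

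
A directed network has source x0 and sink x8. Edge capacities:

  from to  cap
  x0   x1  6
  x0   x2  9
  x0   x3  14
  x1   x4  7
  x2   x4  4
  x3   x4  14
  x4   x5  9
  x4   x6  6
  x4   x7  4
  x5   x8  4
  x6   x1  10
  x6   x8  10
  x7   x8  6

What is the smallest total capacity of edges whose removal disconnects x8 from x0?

Augment x0→x1→x4→x5→x8: bottleneck 4, flow now 4.
Augment x0→x1→x4→x6→x8: bottleneck 2, flow now 6.
Augment x0→x2→x4→x6→x8: bottleneck 4, flow now 10.
Augment x0→x3→x4→x7→x8: bottleneck 4, flow now 14.
No augmenting path remains; maximum flow = 14.
By max-flow min-cut, the minimum cut capacity equals the max flow.
In the residual graph, reachable from x0: {x0, x1, x2, x3, x4, x5}.
Min-cut edges: x4→x6 (6), x4→x7 (4), x5→x8 (4); capacity 6 + 4 + 4 = 14.

14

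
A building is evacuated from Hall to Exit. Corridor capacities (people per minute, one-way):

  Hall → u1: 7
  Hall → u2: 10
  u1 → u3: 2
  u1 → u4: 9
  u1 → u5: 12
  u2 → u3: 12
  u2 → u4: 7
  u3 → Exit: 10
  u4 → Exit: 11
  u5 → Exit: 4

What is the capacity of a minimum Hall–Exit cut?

17

Augment Hall→u1→u3→Exit: bottleneck 2, flow now 2.
Augment Hall→u1→u4→Exit: bottleneck 5, flow now 7.
Augment Hall→u2→u3→Exit: bottleneck 8, flow now 15.
Augment Hall→u2→u4→Exit: bottleneck 2, flow now 17.
No augmenting path remains; maximum flow = 17.
By max-flow min-cut, the minimum cut capacity equals the max flow.
In the residual graph, reachable from Hall: {Hall}.
Min-cut edges: Hall→u1 (7), Hall→u2 (10); capacity 7 + 10 = 17.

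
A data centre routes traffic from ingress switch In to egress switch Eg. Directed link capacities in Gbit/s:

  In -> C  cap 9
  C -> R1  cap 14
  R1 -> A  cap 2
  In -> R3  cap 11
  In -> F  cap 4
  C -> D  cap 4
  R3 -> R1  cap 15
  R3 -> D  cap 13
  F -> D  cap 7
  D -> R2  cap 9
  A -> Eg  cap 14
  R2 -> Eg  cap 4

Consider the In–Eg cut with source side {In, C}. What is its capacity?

33

Edges leaving {In, C}: In→R3 (11), In→F (4), C→R1 (14), C→D (4).
Cut capacity = 11 + 4 + 14 + 4 = 33.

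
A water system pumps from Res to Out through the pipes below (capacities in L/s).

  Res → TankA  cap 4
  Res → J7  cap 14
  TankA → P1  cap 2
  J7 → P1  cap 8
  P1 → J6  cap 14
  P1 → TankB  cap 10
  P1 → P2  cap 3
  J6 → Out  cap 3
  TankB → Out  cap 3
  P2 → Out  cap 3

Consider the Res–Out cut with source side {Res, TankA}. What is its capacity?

16

Edges leaving {Res, TankA}: Res→J7 (14), TankA→P1 (2).
Cut capacity = 14 + 2 = 16.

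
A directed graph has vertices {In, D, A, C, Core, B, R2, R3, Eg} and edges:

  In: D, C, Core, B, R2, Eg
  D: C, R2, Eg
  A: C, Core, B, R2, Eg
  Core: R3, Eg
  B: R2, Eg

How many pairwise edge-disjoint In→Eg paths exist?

4

Assign every edge capacity 1; by Menger, the answer equals the max flow.
Path In→Eg (+1); total 1.
Path In→D→Eg (+1); total 2.
Path In→Core→Eg (+1); total 3.
Path In→B→Eg (+1); total 4.
No residual In→Eg path; max flow = 4.
Certifying cut of size 4: {In→B, In→Core, In→D, In→Eg}.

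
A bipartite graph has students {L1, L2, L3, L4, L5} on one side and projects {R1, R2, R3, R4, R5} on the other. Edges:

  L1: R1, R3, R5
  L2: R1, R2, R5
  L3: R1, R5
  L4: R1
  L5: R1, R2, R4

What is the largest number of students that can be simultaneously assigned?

Unit-capacity flow: source→left, listed edges, right→sink; max matching = max flow.
Augmenting path L1→R1 (+1); matched 1.
Augmenting path L2→R2 (+1); matched 2.
Augmenting path L3→R5 (+1); matched 3.
Augmenting path L5→R4 (+1); matched 4.
Augmenting path L4→R1→L1→R3 (+1); matched 5.
No augmenting path remains; maximum matching = 5.
König certificate: {L1, L2, L3, L4, L5} is a vertex cover of size 5 (every listed pair touches it), so no matching can be larger.

5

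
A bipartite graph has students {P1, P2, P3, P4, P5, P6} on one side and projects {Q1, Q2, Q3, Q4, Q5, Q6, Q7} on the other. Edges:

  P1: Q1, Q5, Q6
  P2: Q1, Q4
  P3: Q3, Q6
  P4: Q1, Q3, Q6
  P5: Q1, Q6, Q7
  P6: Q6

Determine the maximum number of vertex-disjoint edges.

Unit-capacity flow: source→left, listed edges, right→sink; max matching = max flow.
Augmenting path P1→Q1 (+1); matched 1.
Augmenting path P2→Q4 (+1); matched 2.
Augmenting path P3→Q3 (+1); matched 3.
Augmenting path P4→Q6 (+1); matched 4.
Augmenting path P5→Q7 (+1); matched 5.
Augmenting path P6→Q6→P4→Q1→P1→Q5 (+1); matched 6.
No augmenting path remains; maximum matching = 6.
König certificate: {P1, P2, P3, P4, P5, P6} is a vertex cover of size 6 (every listed pair touches it), so no matching can be larger.

6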